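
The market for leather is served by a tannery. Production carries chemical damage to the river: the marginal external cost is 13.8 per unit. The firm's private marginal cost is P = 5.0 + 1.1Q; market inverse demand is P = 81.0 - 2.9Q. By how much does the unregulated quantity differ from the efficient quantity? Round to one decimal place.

3.5 units

Market equilibrium (private): 5.0 + 1.1Q = 81.0 - 2.9Q → Q_m = 19.0000.
Social marginal cost = private MC + MEC = 18.8 + 1.1Q.
Set SMC = demand: 18.8 + 1.1Q = 81.0 - 2.9Q → Q* = 15.5500.
Gap = |19.0000 − 15.5500| = 3.4500.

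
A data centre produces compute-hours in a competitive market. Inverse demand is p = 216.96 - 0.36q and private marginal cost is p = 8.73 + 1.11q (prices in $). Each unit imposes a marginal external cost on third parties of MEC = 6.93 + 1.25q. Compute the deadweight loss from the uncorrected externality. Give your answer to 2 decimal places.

DWL = $6223.28

Market equilibrium (private): 8.73 + 1.11q = 216.96 - 0.36q → q_m = 141.6531.
Social marginal cost = private MC + MEC = 15.66 + 2.36q.
Set SMC = demand: 15.66 + 2.36q = 216.96 - 0.36q → q* = 74.0074.
The loss is the area between SMC and demand from q* to q_m; with linear curves that's a triangle of height MEC(q_m).
DWL = ½ × 67.6457 × 183.9963 = 6223.2793.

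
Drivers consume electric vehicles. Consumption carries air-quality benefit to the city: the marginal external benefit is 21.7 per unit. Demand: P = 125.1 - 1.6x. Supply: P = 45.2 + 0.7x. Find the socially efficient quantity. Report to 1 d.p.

x* = 44.2

Social marginal benefit = demand + MEB = 146.8 - 1.6x.
Set SMB = MC: 146.8 - 1.6x = 45.2 + 0.7x → x* = 44.1739.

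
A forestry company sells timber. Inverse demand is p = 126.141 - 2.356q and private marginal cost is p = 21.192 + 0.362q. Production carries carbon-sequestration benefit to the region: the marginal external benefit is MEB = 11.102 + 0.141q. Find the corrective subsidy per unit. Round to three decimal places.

subsidy = 17.452 per unit

Social marginal cost = private MC − MEB = 10.090 + 0.221q.
Set SMC = demand: 10.090 + 0.221q = 126.141 - 2.356q → q* = 45.0334.
The Pigouvian subsidy equals MEB at q*: 11.102 + 0.141×45.0334 = 17.4517.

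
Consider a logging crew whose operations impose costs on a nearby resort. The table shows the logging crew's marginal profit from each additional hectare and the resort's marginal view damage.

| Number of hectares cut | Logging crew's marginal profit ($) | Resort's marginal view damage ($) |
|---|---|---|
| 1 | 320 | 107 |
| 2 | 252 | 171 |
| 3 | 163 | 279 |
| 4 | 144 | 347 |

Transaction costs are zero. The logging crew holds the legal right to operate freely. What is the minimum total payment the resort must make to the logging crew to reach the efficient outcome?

$307

Left alone the logging crew would choose level 4 (marginal profit stays positive).
Efficient level: k* = 2 (marginal profit ≥ marginal view damage through 2).
The resort must at least cover the logging crew's forgone profit from cutting 4→2: 163 + 144 = 307.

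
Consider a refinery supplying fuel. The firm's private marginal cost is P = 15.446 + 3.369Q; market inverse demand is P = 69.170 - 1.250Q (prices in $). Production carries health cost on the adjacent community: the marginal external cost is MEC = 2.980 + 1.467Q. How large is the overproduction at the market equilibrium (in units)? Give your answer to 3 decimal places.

3.293 units

Market equilibrium (private): 15.446 + 3.369Q = 69.170 - 1.250Q → Q_m = 11.6311.
Social marginal cost = private MC + MEC = 18.426 + 4.836Q.
Set SMC = demand: 18.426 + 4.836Q = 69.170 - 1.250Q → Q* = 8.3378.
Gap = |11.6311 − 8.3378| = 3.2933.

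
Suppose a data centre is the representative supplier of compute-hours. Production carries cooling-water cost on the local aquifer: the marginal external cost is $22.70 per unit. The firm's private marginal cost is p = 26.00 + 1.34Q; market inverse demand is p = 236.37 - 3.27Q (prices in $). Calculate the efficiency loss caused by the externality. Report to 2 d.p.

DWL = $55.89

Market equilibrium (private): 26.00 + 1.34Q = 236.37 - 3.27Q → Q_m = 45.6334.
Social marginal cost = private MC + MEC = 48.70 + 1.34Q.
Set SMC = demand: 48.70 + 1.34Q = 236.37 - 3.27Q → Q* = 40.7093.
The welfare-loss triangle has base |Q_m − Q*| and height MEC(Q_m) (the vertical gap between SMC and demand is zero at Q* and MEC at Q_m).
DWL = ½ × 4.9241 × 22.7000 = 55.8885.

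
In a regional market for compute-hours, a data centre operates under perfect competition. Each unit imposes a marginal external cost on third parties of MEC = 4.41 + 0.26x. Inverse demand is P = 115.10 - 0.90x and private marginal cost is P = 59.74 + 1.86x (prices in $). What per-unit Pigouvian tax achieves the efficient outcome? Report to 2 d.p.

tax = $8.80 per unit

Social marginal cost = private MC + MEC = 64.15 + 2.12x.
Set SMC = demand: 64.15 + 2.12x = 115.10 - 0.90x → x* = 16.8709.
The Pigouvian tax equals MEC at x*: 4.41 + 0.26×16.8709 = 8.7964.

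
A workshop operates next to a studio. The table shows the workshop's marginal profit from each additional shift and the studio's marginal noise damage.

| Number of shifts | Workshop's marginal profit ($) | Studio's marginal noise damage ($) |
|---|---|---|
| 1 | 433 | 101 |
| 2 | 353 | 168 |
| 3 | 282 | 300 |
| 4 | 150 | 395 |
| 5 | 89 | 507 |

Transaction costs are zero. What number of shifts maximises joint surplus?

2

Bargaining reaches the level where marginal profit last exceeds marginal noise damage.
That holds through level 2 (353 ≥ 168) but not at 3 (282 < 300).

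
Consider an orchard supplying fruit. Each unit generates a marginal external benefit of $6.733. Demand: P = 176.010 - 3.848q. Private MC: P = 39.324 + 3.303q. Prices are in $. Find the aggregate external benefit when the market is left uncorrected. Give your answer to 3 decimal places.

Market equilibrium (private): 39.324 + 3.303q = 176.010 - 3.848q → q_m = 19.1142.
Total external benefit = MEB × q_m = 6.733 × 19.1142 = 128.6959.

$128.696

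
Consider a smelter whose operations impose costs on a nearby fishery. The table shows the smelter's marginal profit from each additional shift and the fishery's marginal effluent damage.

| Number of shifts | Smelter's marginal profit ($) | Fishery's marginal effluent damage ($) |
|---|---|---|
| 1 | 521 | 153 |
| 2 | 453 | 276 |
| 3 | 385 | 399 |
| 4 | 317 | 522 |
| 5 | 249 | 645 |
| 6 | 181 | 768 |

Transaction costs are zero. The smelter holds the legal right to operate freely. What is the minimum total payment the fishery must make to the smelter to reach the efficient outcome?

$1132

Left alone the smelter would choose level 6 (marginal profit stays positive).
Efficient level: k* = 2 (marginal profit ≥ marginal effluent damage through 2).
The fishery must at least cover the smelter's forgone profit from cutting 6→2: 385 + 317 + 249 + 181 = 1132.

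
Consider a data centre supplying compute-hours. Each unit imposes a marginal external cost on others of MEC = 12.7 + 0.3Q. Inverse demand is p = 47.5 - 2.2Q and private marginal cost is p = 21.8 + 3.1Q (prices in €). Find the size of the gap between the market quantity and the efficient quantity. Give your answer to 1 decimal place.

2.5 units

Market equilibrium (private): 21.8 + 3.1Q = 47.5 - 2.2Q → Q_m = 4.8491.
Social marginal cost = private MC + MEC = 34.5 + 3.4Q.
Set SMC = demand: 34.5 + 3.4Q = 47.5 - 2.2Q → Q* = 2.3214.
Gap = |4.8491 − 2.3214| = 2.5277.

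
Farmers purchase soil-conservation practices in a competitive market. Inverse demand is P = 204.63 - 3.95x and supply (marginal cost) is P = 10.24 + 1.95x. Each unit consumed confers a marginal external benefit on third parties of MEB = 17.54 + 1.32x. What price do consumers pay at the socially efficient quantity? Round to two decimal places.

Social marginal benefit = demand + MEB = 222.17 - 2.63x.
Set SMB = MC: 222.17 - 2.63x = 10.24 + 1.95x → x* = 46.2729.
Consumer price on the demand curve at x*: 204.63 − 3.95×46.2729 = 21.8520.

P = 21.85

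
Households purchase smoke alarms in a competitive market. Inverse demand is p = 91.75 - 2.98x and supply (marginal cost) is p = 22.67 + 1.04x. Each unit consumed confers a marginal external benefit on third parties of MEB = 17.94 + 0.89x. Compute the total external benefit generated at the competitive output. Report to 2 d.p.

439.69

Market equilibrium (private): 22.67 + 1.04x = 91.75 - 2.98x → x_m = 17.1841.
Total external benefit = ∫₀^{x_m} (17.94 + 0.89x) dx = 17.94×17.1841 + ½×0.89×17.1841² = 439.6883.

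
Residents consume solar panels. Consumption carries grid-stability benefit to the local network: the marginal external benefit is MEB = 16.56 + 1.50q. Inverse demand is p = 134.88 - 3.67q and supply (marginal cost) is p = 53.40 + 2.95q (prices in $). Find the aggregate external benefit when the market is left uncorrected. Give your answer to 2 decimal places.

$317.44

Market equilibrium (private): 53.40 + 2.95q = 134.88 - 3.67q → q_m = 12.3082.
Total external benefit = ∫₀^{q_m} (16.56 + 1.50q) dq = 16.56×12.3082 + ½×1.50×12.3082² = 317.4426.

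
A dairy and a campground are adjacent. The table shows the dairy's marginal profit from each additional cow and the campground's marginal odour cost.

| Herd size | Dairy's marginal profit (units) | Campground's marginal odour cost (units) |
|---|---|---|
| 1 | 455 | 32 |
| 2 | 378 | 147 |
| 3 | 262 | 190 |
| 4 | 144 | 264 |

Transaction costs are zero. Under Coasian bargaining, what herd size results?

Bargaining reaches the level where marginal profit last exceeds marginal odour cost.
That holds through level 3 (262 ≥ 190) but not at 4 (144 < 264).

3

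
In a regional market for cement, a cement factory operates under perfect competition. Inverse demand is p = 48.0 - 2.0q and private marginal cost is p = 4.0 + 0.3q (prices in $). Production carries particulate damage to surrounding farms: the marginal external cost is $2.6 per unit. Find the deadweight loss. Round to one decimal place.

Market equilibrium (private): 4.0 + 0.3q = 48.0 - 2.0q → q_m = 19.1304.
Social marginal cost = private MC + MEC = 6.6 + 0.3q.
Set SMC = demand: 6.6 + 0.3q = 48.0 - 2.0q → q* = 18.0000.
Height of the DWL triangle at q_m is SMC(q_m) − demand(q_m) = MEC(q_m) = 2.6000.
DWL = ½ × 1.1304 × 2.6000 = 1.4695.

DWL = $1.5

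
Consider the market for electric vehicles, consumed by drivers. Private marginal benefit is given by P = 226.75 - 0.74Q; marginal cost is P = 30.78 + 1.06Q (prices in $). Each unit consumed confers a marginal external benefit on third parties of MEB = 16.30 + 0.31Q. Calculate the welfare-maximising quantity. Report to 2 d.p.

Social marginal benefit = demand + MEB = 243.05 - 0.43Q.
Set SMB = MC: 243.05 - 0.43Q = 30.78 + 1.06Q → Q* = 142.4631.

Q* = 142.46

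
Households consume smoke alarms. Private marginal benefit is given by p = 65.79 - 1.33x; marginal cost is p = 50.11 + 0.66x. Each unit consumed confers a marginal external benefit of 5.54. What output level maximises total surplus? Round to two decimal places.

Social marginal benefit = demand + MEB = 71.33 - 1.33x.
Set SMB = MC: 71.33 - 1.33x = 50.11 + 0.66x → x* = 10.6633.

x* = 10.66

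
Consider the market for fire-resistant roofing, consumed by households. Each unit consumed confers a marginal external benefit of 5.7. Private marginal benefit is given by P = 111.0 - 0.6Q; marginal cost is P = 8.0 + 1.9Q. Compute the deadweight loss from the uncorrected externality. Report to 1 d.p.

Market equilibrium (private): 8.0 + 1.9Q = 111.0 - 0.6Q → Q_m = 41.2000.
Social marginal benefit = demand + MEB = 116.7 - 0.6Q.
Set SMB = MC: 116.7 - 0.6Q = 8.0 + 1.9Q → Q* = 43.4800.
The loss is the area between SMB and MC from Q* to Q_m; with linear curves that's a triangle of height MEB(Q_m).
DWL = ½ × 2.2800 × 5.7000 = 6.4980.

DWL = 6.5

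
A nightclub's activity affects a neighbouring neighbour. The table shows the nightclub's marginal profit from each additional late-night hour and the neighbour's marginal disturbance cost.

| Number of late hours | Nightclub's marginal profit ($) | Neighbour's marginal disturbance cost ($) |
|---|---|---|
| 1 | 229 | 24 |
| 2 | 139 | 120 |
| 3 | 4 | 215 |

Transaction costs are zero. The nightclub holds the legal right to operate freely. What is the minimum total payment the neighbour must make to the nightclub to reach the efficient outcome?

$4

Left alone the nightclub would choose level 3 (marginal profit stays positive).
Efficient level: k* = 2 (marginal profit ≥ marginal disturbance cost through 2).
The neighbour must at least cover the nightclub's forgone profit from cutting 3→2: 4 = 4.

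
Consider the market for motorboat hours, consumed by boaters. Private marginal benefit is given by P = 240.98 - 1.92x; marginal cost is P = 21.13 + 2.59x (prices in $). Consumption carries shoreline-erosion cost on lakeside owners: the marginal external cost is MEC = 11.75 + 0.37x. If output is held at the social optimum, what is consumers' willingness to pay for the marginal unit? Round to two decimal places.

Social marginal benefit = demand − MEC = 229.23 - 2.29x.
Set SMB = MC: 229.23 - 2.29x = 21.13 + 2.59x → x* = 42.6434.
Consumer price on the demand curve at x*: 240.98 − 1.92×42.6434 = 159.1047.

P = $159.10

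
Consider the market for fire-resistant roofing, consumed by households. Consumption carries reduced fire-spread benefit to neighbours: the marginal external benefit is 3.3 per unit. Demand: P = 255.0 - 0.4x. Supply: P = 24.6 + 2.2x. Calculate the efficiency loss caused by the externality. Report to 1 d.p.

Market equilibrium (private): 24.6 + 2.2x = 255.0 - 0.4x → x_m = 88.6154.
Social marginal benefit = demand + MEB = 258.3 - 0.4x.
Set SMB = MC: 258.3 - 0.4x = 24.6 + 2.2x → x* = 89.8846.
The loss is the area between SMB and MC from x* to x_m; with linear curves that's a triangle of height MEB(x_m).
DWL = ½ × 1.2692 × 3.3000 = 2.0942.

DWL = 2.1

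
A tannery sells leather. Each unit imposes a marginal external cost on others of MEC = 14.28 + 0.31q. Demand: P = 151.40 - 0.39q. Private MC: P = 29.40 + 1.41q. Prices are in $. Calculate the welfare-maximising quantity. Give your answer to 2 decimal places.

Social marginal cost = private MC + MEC = 43.68 + 1.72q.
Set SMC = demand: 43.68 + 1.72q = 151.40 - 0.39q → q* = 51.0521.

q* = 51.05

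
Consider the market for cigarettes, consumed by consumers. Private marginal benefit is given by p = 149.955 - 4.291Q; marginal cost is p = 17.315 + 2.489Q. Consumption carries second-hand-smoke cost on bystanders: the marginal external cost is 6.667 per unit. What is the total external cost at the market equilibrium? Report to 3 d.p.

Market equilibrium (private): 17.315 + 2.489Q = 149.955 - 4.291Q → Q_m = 19.5634.
Total external cost = MEC × Q_m = 6.667 × 19.5634 = 130.4292.

130.429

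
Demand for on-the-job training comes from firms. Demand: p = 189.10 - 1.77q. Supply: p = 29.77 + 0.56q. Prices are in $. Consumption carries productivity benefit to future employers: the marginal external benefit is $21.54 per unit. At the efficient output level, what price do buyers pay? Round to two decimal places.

P = $51.70

Social marginal benefit = demand + MEB = 210.64 - 1.77q.
Set SMB = MC: 210.64 - 1.77q = 29.77 + 0.56q → q* = 77.6266.
Consumer price on the demand curve at q*: 189.10 − 1.77×77.6266 = 51.7009.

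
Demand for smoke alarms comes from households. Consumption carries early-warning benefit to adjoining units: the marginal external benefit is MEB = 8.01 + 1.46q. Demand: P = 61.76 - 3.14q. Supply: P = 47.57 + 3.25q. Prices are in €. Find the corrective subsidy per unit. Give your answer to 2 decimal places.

Social marginal benefit = demand + MEB = 69.77 - 1.68q.
Set SMB = MC: 69.77 - 1.68q = 47.57 + 3.25q → q* = 4.5030.
The Pigouvian subsidy equals MEB at q*: 8.01 + 1.46×4.5030 = 14.5844.

subsidy = €14.58 per unit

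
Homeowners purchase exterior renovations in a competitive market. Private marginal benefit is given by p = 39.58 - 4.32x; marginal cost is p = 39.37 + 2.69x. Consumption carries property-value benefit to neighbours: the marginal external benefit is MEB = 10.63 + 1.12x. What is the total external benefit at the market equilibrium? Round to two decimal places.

Market equilibrium (private): 39.37 + 2.69x = 39.58 - 4.32x → x_m = 0.0300.
Total external benefit = ∫₀^{x_m} (10.63 + 1.12x) dx = 10.63×0.0300 + ½×1.12×0.0300² = 0.3194.

0.32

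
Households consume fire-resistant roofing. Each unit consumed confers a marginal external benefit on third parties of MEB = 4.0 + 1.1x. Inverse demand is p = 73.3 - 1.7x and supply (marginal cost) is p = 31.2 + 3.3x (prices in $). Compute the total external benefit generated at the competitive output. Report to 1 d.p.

Market equilibrium (private): 31.2 + 3.3x = 73.3 - 1.7x → x_m = 8.4200.
Total external benefit = ∫₀^{x_m} (4.0 + 1.1x) dx = 4.0×8.4200 + ½×1.1×8.4200² = 72.6730.

$72.7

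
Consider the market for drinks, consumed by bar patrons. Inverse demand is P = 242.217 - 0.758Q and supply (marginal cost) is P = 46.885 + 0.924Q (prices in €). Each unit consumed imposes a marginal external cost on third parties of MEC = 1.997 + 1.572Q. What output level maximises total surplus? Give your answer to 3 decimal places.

Q* = 59.415

Social marginal benefit = demand − MEC = 240.220 - 2.330Q.
Set SMB = MC: 240.220 - 2.330Q = 46.885 + 0.924Q → Q* = 59.4146.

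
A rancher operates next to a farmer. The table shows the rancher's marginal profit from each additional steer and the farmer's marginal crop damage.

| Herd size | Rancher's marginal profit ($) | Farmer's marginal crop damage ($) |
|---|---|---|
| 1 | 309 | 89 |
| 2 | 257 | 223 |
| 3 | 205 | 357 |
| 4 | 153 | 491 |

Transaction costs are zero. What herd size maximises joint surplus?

2

Bargaining reaches the level where marginal profit last exceeds marginal crop damage.
That holds through level 2 (257 ≥ 223) but not at 3 (205 < 357).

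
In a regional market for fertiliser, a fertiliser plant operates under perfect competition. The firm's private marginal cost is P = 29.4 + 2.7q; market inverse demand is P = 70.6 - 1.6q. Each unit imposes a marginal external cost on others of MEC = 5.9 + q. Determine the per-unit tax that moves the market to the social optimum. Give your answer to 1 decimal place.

tax = 12.6 per unit

Social marginal cost = private MC + MEC = 35.3 + 3.7q.
Set SMC = demand: 35.3 + 3.7q = 70.6 - 1.6q → q* = 6.6604.
The Pigouvian tax equals MEC at q*: 5.9 + 1.0×6.6604 = 12.5604.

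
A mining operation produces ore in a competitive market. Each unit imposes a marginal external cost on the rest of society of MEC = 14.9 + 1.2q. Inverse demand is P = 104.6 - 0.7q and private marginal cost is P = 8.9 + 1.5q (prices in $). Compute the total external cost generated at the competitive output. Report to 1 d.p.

$1783.5

Market equilibrium (private): 8.9 + 1.5q = 104.6 - 0.7q → q_m = 43.5000.
Total external cost = ∫₀^{q_m} (14.9 + 1.2q) dq = 14.9×43.5000 + ½×1.2×43.5000² = 1783.5000.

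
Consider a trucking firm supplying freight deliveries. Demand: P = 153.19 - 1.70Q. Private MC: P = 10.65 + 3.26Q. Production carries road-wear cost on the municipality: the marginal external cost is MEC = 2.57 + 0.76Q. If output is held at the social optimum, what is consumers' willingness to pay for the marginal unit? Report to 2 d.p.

P = 111.59

Social marginal cost = private MC + MEC = 13.22 + 4.02Q.
Set SMC = demand: 13.22 + 4.02Q = 153.19 - 1.70Q → Q* = 24.4703.
Consumer price on the demand curve at Q*: 153.19 − 1.70×24.4703 = 111.5905.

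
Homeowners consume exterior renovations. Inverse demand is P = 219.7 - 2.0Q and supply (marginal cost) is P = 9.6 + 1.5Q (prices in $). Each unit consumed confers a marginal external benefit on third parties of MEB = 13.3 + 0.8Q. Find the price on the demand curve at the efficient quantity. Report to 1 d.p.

Social marginal benefit = demand + MEB = 233.0 - 1.2Q.
Set SMB = MC: 233.0 - 1.2Q = 9.6 + 1.5Q → Q* = 82.7407.
Consumer price on the demand curve at Q*: 219.7 − 2.0×82.7407 = 54.2186.

P = $54.2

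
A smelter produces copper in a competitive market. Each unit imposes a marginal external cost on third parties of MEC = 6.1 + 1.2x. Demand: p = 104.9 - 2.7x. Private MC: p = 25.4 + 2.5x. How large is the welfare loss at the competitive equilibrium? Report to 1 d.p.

Market equilibrium (private): 25.4 + 2.5x = 104.9 - 2.7x → x_m = 15.2885.
Social marginal cost = private MC + MEC = 31.5 + 3.7x.
Set SMC = demand: 31.5 + 3.7x = 104.9 - 2.7x → x* = 11.4688.
Height of the DWL triangle at x_m is SMC(x_m) − demand(x_m) = MEC(x_m) = 24.4462.
DWL = ½ × 3.8197 × 24.4462 = 46.6886.

DWL = 46.7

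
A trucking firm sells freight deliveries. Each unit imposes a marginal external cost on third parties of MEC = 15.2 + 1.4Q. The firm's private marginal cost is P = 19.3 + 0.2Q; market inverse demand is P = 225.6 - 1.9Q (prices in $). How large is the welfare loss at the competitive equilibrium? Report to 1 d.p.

Market equilibrium (private): 19.3 + 0.2Q = 225.6 - 1.9Q → Q_m = 98.2381.
Social marginal cost = private MC + MEC = 34.5 + 1.6Q.
Set SMC = demand: 34.5 + 1.6Q = 225.6 - 1.9Q → Q* = 54.6000.
Between Q* and Q_m the wedge SMC − demand runs linearly from 0 to MEC(Q_m), so the loss is a triangle.
DWL = ½ × 43.6381 × 152.7333 = 3332.4955.

DWL = $3332.5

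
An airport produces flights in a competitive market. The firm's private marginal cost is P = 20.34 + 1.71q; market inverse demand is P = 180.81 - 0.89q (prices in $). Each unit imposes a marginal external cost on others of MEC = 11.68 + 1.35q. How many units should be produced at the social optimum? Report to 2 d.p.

q* = 37.67

Social marginal cost = private MC + MEC = 32.02 + 3.06q.
Set SMC = demand: 32.02 + 3.06q = 180.81 - 0.89q → q* = 37.6684.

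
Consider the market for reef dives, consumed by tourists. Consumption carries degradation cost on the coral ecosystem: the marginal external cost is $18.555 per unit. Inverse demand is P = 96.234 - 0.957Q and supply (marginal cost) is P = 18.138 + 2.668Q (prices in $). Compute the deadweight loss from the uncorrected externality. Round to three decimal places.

DWL = $47.488

Market equilibrium (private): 18.138 + 2.668Q = 96.234 - 0.957Q → Q_m = 21.5437.
Social marginal benefit = demand − MEC = 77.679 - 0.957Q.
Set SMB = MC: 77.679 - 0.957Q = 18.138 + 2.668Q → Q* = 16.4251.
Height of the DWL triangle at Q_m is MC(Q_m) − SMB(Q_m) = MEC(Q_m) = 18.5550.
DWL = ½ × 5.1186 × 18.5550 = 47.4878.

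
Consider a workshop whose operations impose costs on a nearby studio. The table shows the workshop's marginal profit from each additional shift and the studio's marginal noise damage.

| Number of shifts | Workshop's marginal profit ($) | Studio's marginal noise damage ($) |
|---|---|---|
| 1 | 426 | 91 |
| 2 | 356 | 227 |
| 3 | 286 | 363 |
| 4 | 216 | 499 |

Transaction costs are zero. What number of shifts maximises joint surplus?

2

Bargaining reaches the level where marginal profit last exceeds marginal noise damage.
That holds through level 2 (356 ≥ 227) but not at 3 (286 < 363).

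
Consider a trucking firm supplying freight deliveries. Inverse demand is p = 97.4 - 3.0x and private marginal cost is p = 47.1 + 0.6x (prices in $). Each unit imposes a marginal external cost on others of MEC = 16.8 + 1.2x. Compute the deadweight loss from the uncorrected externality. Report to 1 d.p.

DWL = $117.4

Market equilibrium (private): 47.1 + 0.6x = 97.4 - 3.0x → x_m = 13.9722.
Social marginal cost = private MC + MEC = 63.9 + 1.8x.
Set SMC = demand: 63.9 + 1.8x = 97.4 - 3.0x → x* = 6.9792.
Height of the DWL triangle at x_m is SMC(x_m) − demand(x_m) = MEC(x_m) = 33.5667.
DWL = ½ × 6.9930 × 33.5667 = 117.3660.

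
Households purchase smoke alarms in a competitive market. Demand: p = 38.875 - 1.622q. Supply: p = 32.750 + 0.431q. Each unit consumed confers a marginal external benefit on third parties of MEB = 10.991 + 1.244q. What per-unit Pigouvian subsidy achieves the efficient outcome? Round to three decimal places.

subsidy = 37.310 per unit

Social marginal benefit = demand + MEB = 49.866 - 0.378q.
Set SMB = MC: 49.866 - 0.378q = 32.750 + 0.431q → q* = 21.1570.
The Pigouvian subsidy equals MEB at q*: 10.991 + 1.244×21.1570 = 37.3103.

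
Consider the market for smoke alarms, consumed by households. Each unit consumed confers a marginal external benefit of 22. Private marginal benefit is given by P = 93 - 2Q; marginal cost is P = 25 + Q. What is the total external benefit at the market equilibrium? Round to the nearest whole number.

Market equilibrium (private): 25 + Q = 93 - 2Q → Q_m = 22.6667.
Total external benefit = MEB × Q_m = 22 × 22.6667 = 498.6674.

499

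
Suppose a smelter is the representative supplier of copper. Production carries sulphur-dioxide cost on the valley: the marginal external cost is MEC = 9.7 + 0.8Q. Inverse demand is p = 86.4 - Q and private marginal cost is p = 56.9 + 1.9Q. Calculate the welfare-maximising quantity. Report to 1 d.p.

Q* = 5.4

Social marginal cost = private MC + MEC = 66.6 + 2.7Q.
Set SMC = demand: 66.6 + 2.7Q = 86.4 - Q → Q* = 5.3514.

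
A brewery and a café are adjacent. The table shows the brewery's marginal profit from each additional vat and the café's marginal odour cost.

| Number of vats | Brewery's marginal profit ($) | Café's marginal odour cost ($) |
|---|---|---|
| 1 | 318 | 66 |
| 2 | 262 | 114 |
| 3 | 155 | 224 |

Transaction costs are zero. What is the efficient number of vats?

2

Bargaining reaches the level where marginal profit last exceeds marginal odour cost.
That holds through level 2 (262 ≥ 114) but not at 3 (155 < 224).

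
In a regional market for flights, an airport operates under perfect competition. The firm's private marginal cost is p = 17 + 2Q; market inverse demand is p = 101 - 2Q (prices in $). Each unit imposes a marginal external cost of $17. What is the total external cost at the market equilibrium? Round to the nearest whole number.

$357

Market equilibrium (private): 17 + 2Q = 101 - 2Q → Q_m = 21.0000.
Total external cost = MEC × Q_m = 17 × 21.0000 = 357.0000.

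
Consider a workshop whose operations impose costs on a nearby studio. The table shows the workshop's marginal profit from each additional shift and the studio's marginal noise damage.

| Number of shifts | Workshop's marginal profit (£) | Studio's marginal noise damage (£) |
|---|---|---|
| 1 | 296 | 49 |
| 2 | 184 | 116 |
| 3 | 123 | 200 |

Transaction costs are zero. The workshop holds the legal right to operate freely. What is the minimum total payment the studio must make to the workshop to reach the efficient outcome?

£123

Left alone the workshop would choose level 3 (marginal profit stays positive).
Efficient level: k* = 2 (marginal profit ≥ marginal noise damage through 2).
The studio must at least cover the workshop's forgone profit from cutting 3→2: 123 = 123.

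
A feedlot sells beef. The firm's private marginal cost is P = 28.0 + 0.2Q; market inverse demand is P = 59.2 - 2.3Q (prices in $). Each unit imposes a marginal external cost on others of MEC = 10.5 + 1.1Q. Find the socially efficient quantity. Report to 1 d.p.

Q* = 5.8

Social marginal cost = private MC + MEC = 38.5 + 1.3Q.
Set SMC = demand: 38.5 + 1.3Q = 59.2 - 2.3Q → Q* = 5.7500.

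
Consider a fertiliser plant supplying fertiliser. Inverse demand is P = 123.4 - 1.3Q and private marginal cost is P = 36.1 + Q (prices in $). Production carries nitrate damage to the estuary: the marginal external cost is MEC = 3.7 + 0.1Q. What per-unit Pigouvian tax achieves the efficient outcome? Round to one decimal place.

tax = $7.2 per unit

Social marginal cost = private MC + MEC = 39.8 + 1.1Q.
Set SMC = demand: 39.8 + 1.1Q = 123.4 - 1.3Q → Q* = 34.8333.
The Pigouvian tax equals MEC at Q*: 3.7 + 0.1×34.8333 = 7.1833.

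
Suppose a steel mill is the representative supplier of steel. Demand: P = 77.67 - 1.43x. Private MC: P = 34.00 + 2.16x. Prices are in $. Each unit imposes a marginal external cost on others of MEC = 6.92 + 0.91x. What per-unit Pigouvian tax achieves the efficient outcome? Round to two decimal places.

Social marginal cost = private MC + MEC = 40.92 + 3.07x.
Set SMC = demand: 40.92 + 3.07x = 77.67 - 1.43x → x* = 8.1667.
The Pigouvian tax equals MEC at x*: 6.92 + 0.91×8.1667 = 14.3517.

tax = $14.35 per unit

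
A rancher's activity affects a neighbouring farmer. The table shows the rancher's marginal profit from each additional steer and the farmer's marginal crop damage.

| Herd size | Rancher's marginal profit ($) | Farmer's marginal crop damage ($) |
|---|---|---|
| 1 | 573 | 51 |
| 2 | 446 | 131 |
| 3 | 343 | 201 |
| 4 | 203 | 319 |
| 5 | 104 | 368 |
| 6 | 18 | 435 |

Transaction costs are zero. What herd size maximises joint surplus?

Bargaining reaches the level where marginal profit last exceeds marginal crop damage.
That holds through level 3 (343 ≥ 201) but not at 4 (203 < 319).

3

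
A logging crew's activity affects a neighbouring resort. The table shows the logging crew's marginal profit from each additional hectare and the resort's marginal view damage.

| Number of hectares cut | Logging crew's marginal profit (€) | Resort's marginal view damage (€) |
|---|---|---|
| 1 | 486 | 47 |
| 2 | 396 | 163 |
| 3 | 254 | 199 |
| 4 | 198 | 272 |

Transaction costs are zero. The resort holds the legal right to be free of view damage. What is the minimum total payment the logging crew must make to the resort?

€409

Efficient level: marginal profit ≥ marginal view damage through level 3, so k* = 3.
With the resort holding the right, the logging crew must at least compensate total damage at k*: 47 + 163 + 199 = 409.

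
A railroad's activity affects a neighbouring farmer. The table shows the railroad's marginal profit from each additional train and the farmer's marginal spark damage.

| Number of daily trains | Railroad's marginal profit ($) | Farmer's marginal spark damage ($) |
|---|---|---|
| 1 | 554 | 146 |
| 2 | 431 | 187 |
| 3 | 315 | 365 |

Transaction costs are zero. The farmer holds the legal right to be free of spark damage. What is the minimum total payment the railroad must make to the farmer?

$333

Efficient level: marginal profit ≥ marginal spark damage through level 2, so k* = 2.
With the farmer holding the right, the railroad must at least compensate total damage at k*: 146 + 187 = 333.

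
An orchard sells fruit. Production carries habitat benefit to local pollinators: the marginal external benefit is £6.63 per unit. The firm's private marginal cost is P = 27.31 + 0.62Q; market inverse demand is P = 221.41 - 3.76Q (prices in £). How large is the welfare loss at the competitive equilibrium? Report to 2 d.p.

DWL = £5.02

Market equilibrium (private): 27.31 + 0.62Q = 221.41 - 3.76Q → Q_m = 44.3151.
Social marginal cost = private MC − MEB = 20.68 + 0.62Q.
Set SMC = demand: 20.68 + 0.62Q = 221.41 - 3.76Q → Q* = 45.8288.
The welfare-loss triangle has base |Q_m − Q*| and height MEB(Q_m) (the vertical gap between SMC and demand is zero at Q* and MEB at Q_m).
DWL = ½ × 1.5137 × 6.6300 = 5.0179.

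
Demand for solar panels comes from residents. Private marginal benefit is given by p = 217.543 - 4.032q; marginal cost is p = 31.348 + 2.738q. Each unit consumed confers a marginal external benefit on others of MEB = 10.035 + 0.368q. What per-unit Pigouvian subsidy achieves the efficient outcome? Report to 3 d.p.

Social marginal benefit = demand + MEB = 227.578 - 3.664q.
Set SMB = MC: 227.578 - 3.664q = 31.348 + 2.738q → q* = 30.6514.
The Pigouvian subsidy equals MEB at q*: 10.035 + 0.368×30.6514 = 21.3147.

subsidy = 21.315 per unit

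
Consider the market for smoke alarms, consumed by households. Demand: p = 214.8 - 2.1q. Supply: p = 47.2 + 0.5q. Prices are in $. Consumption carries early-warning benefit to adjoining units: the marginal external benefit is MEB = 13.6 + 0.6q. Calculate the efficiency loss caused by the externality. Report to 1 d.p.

DWL = $683.2

Market equilibrium (private): 47.2 + 0.5q = 214.8 - 2.1q → q_m = 64.4615.
Social marginal benefit = demand + MEB = 228.4 - 1.5q.
Set SMB = MC: 228.4 - 1.5q = 47.2 + 0.5q → q* = 90.6000.
The loss is the area between SMB and MC from q* to q_m; with linear curves that's a triangle of height MEB(q_m).
DWL = ½ × 26.1385 × 52.2769 = 683.2199.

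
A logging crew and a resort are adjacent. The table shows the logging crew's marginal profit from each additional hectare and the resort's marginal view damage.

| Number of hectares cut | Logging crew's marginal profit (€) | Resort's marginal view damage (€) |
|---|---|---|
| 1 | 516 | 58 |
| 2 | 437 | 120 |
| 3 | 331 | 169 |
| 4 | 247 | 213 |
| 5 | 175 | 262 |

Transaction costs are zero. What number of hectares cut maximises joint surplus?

4

Bargaining reaches the level where marginal profit last exceeds marginal view damage.
That holds through level 4 (247 ≥ 213) but not at 5 (175 < 262).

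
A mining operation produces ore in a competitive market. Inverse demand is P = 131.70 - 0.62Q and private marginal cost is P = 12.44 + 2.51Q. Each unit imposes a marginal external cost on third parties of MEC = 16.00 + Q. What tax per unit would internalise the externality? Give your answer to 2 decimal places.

Social marginal cost = private MC + MEC = 28.44 + 3.51Q.
Set SMC = demand: 28.44 + 3.51Q = 131.70 - 0.62Q → Q* = 25.0024.
The Pigouvian tax equals MEC at Q*: 16.00 + 1.00×25.0024 = 41.0024.

tax = 41.00 per unit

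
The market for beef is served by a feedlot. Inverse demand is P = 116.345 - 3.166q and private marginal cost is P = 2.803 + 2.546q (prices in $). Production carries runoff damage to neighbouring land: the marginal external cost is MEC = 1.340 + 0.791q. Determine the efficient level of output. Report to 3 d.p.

Social marginal cost = private MC + MEC = 4.143 + 3.337q.
Set SMC = demand: 4.143 + 3.337q = 116.345 - 3.166q → q* = 17.2539.

q* = 17.254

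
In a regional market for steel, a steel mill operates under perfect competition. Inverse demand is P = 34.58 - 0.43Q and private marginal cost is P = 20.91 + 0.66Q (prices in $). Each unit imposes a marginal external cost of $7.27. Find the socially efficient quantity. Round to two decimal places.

Q* = 5.87

Social marginal cost = private MC + MEC = 28.18 + 0.66Q.
Set SMC = demand: 28.18 + 0.66Q = 34.58 - 0.43Q → Q* = 5.8716.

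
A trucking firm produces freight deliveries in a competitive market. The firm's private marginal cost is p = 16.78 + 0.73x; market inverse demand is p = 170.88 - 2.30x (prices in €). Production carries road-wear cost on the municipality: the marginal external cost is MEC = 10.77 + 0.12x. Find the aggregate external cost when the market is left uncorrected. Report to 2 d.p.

Market equilibrium (private): 16.78 + 0.73x = 170.88 - 2.30x → x_m = 50.8581.
Total external cost = ∫₀^{x_m} (10.77 + 0.12x) dx = 10.77×50.8581 + ½×0.12×50.8581² = 702.9345.

€702.93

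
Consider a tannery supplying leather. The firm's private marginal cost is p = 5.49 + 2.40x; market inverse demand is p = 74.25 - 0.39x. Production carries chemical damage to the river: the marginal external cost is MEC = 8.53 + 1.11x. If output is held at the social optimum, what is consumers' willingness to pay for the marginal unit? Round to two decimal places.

P = 68.23

Social marginal cost = private MC + MEC = 14.02 + 3.51x.
Set SMC = demand: 14.02 + 3.51x = 74.25 - 0.39x → x* = 15.4436.
Consumer price on the demand curve at x*: 74.25 − 0.39×15.4436 = 68.2270.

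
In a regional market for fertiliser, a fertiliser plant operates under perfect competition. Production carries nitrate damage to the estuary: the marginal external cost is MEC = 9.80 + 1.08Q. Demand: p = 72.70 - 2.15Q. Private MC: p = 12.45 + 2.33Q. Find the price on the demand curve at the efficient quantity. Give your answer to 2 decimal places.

P = 53.19

Social marginal cost = private MC + MEC = 22.25 + 3.41Q.
Set SMC = demand: 22.25 + 3.41Q = 72.70 - 2.15Q → Q* = 9.0737.
Consumer price on the demand curve at Q*: 72.70 − 2.15×9.0737 = 53.1915.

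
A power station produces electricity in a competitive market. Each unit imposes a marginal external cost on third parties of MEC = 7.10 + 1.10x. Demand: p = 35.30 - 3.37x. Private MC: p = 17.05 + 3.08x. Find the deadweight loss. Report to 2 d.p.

DWL = 6.91

Market equilibrium (private): 17.05 + 3.08x = 35.30 - 3.37x → x_m = 2.8295.
Social marginal cost = private MC + MEC = 24.15 + 4.18x.
Set SMC = demand: 24.15 + 4.18x = 35.30 - 3.37x → x* = 1.4768.
The welfare-loss triangle has base |x_m − x*| and height MEC(x_m) (the vertical gap between SMC and demand is zero at x* and MEC at x_m).
DWL = ½ × 1.3527 × 10.2124 = 6.9072.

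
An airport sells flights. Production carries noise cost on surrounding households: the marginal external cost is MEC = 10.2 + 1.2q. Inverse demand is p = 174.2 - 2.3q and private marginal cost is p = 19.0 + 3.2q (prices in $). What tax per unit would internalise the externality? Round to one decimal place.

tax = $36.2 per unit

Social marginal cost = private MC + MEC = 29.2 + 4.4q.
Set SMC = demand: 29.2 + 4.4q = 174.2 - 2.3q → q* = 21.6418.
The Pigouvian tax equals MEC at q*: 10.2 + 1.2×21.6418 = 36.1702.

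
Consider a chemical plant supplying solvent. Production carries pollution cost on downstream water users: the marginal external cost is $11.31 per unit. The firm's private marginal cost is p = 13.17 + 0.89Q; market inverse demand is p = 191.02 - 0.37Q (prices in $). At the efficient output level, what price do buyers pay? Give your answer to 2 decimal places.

P = $142.12

Social marginal cost = private MC + MEC = 24.48 + 0.89Q.
Set SMC = demand: 24.48 + 0.89Q = 191.02 - 0.37Q → Q* = 132.1746.
Consumer price on the demand curve at Q*: 191.02 − 0.37×132.1746 = 142.1154.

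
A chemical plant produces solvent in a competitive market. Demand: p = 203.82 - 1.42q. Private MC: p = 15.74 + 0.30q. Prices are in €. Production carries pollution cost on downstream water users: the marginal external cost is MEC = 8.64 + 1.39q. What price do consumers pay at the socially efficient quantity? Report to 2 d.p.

Social marginal cost = private MC + MEC = 24.38 + 1.69q.
Set SMC = demand: 24.38 + 1.69q = 203.82 - 1.42q → q* = 57.6977.
Consumer price on the demand curve at q*: 203.82 − 1.42×57.6977 = 121.8893.

P = €121.89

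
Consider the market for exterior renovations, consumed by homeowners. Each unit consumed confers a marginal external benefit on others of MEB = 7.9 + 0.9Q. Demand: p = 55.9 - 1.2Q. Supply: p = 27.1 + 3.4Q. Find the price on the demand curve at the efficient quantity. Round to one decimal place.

Social marginal benefit = demand + MEB = 63.8 - 0.3Q.
Set SMB = MC: 63.8 - 0.3Q = 27.1 + 3.4Q → Q* = 9.9189.
Consumer price on the demand curve at Q*: 55.9 − 1.2×9.9189 = 43.9973.

P = 44.0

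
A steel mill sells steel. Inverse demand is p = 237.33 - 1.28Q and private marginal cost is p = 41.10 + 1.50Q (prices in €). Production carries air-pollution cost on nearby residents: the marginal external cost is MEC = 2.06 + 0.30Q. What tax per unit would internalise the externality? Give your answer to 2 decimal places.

Social marginal cost = private MC + MEC = 43.16 + 1.80Q.
Set SMC = demand: 43.16 + 1.80Q = 237.33 - 1.28Q → Q* = 63.0422.
The Pigouvian tax equals MEC at Q*: 2.06 + 0.30×63.0422 = 20.9727.

tax = €20.97 per unit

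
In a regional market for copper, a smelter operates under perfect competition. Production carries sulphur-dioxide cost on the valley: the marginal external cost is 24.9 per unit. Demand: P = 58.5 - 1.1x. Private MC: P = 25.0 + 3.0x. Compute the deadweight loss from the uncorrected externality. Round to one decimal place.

Market equilibrium (private): 25.0 + 3.0x = 58.5 - 1.1x → x_m = 8.1707.
Social marginal cost = private MC + MEC = 49.9 + 3.0x.
Set SMC = demand: 49.9 + 3.0x = 58.5 - 1.1x → x* = 2.0976.
Between x* and x_m the wedge SMC − demand runs linearly from 0 to MEC(x_m), so the loss is a triangle.
DWL = ½ × 6.0731 × 24.9000 = 75.6101.

DWL = 75.6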